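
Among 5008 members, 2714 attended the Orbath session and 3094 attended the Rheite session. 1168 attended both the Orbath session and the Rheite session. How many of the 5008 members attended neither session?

By inclusion-exclusion,
N(≥1) = 2714 + 3094 − 1168 = 4640
None: 5008 − 4640 = 368

368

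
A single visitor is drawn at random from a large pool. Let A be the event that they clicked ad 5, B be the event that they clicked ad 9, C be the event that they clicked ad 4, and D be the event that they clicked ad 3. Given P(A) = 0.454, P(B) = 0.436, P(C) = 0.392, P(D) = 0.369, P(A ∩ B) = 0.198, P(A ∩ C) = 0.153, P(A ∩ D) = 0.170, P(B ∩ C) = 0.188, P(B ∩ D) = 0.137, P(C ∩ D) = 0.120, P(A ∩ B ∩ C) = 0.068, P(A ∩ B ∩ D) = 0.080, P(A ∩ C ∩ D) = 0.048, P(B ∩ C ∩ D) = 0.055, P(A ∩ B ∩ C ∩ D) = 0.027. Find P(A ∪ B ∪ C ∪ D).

0.909

P(A ∪ B ∪ C ∪ D) = 0.454 + 0.436 + 0.392 + 0.369 − 0.198 − 0.153 − 0.170 − 0.188 − 0.137 − 0.120 + 0.068 + 0.080 + 0.048 + 0.055 − 0.027 = 0.909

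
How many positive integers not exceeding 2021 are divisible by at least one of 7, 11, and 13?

Inclusion–exclusion gives
⌊2021/7⌋ + ⌊2021/11⌋ + ⌊2021/13⌋ − ⌊2021/77⌋ − ⌊2021/91⌋ − ⌊2021/143⌋ + ⌊2021/1001⌋ = 288 + 183 + 155 − 26 − 22 − 14 + 2 = 566

566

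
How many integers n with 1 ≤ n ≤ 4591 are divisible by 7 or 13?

⌊4591/7⌋ + ⌊4591/13⌋ − ⌊4591/91⌋ = 655 + 353 − 50 = 958

958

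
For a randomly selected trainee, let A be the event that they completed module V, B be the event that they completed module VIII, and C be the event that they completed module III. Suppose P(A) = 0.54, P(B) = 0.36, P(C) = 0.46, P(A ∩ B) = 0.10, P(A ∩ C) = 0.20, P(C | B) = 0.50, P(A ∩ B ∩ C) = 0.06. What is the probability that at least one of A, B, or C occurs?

P(B ∩ C) = P(B)·P(C|B) = 0.36 × 0.50 = 0.18
Using inclusion–exclusion:
P(A ∪ B ∪ C) = 0.54 + 0.36 + 0.46 − 0.10 − 0.20 − 0.18 + 0.06 = 0.94

0.94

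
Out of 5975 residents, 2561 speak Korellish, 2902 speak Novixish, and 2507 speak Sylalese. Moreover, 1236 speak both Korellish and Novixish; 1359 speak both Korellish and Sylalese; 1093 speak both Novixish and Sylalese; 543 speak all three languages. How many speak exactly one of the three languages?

2223

By inclusion–exclusion (exactly-one form):
N(exactly one) = 2561 + 2902 + 2507 − 2·1236 − 2·1359 − 2·1093 + 3·543 = 2223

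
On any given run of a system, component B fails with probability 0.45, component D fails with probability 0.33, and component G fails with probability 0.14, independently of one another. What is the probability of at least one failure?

0.68309

P(none) = (1 − 0.45) × (1 − 0.33) × (1 − 0.14) = 0.55 × 0.67 × 0.86 = 0.31691
P(at least one) = 1 − 0.31691 = 0.68309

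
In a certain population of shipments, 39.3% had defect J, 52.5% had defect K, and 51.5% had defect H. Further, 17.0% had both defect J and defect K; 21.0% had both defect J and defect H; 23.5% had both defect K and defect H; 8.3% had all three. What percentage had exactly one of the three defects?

By inclusion–exclusion (exactly-one form):
P(exactly one) = 39.3 + 52.5 + 51.5 − 2·17.0 − 2·21.0 − 2·23.5 + 3·8.3 = 45.2%

45.2%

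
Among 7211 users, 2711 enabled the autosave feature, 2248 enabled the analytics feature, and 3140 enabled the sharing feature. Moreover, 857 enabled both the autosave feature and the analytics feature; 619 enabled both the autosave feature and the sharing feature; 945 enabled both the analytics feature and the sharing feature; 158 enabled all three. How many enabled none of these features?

1375

|union| = 2711 + 2248 + 3140 − 857 − 619 − 945 + 158 = 5836
None: 7211 − 5836 = 1375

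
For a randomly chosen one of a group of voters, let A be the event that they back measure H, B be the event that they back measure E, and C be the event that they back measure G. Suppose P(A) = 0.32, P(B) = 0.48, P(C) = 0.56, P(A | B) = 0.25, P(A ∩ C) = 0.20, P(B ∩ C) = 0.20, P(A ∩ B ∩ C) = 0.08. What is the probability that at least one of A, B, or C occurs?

P(A ∩ B) = P(B)·P(A|B) = 0.48 × 0.25 = 0.12
By inclusion–exclusion:
P(A ∪ B ∪ C) = 0.32 + 0.48 + 0.56 − 0.12 − 0.20 − 0.20 + 0.08 = 0.92

0.92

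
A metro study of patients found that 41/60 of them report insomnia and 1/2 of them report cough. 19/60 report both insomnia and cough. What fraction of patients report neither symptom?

2/15

Inclusion–exclusion gives
P(union) = 41/60 + 1/2 − 19/60 = 13/15
P(none) = 1 − 13/15 = 2/15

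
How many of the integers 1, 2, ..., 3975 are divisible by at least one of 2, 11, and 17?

2274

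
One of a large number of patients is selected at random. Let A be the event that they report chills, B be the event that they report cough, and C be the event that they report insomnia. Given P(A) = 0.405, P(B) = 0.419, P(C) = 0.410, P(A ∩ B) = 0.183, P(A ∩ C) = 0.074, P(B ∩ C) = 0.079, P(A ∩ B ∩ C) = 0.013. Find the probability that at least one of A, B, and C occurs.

0.911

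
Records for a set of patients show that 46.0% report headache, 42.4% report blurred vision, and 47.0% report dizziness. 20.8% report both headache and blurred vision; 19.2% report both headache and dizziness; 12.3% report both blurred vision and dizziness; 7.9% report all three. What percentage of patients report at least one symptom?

P(≥1) = 46.0 + 42.4 + 47.0 − 20.8 − 19.2 − 12.3 + 7.9 = 91.0%

91.0%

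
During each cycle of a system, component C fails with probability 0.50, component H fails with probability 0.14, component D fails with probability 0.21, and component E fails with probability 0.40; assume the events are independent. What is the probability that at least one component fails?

0.79618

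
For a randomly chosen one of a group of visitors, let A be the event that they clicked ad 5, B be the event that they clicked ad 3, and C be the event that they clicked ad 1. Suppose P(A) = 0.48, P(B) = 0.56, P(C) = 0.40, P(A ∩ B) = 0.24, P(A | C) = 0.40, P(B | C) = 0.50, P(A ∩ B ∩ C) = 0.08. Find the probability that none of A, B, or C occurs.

P(A ∩ C) = P(C)·P(A|C) = 0.40 × 0.40 = 0.16
P(B ∩ C) = P(C)·P(B|C) = 0.40 × 0.50 = 0.20
P(A ∪ B ∪ C) = 0.48 + 0.56 + 0.40 − 0.24 − 0.16 − 0.20 + 0.08 = 0.92
P(none) = 1 − 0.92 = 0.08

0.08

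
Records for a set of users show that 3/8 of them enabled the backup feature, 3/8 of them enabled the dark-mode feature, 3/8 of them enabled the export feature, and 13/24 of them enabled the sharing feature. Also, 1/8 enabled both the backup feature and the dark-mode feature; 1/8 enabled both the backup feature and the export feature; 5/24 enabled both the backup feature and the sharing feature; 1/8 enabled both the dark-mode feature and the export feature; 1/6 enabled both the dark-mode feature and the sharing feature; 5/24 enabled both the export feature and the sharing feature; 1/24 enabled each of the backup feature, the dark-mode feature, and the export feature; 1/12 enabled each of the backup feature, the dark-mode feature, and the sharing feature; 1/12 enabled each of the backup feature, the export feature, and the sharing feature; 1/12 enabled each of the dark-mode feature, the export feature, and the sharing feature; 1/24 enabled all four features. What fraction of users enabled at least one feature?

23/24

By inclusion-exclusion,
P(≥1) = 3/8 + 3/8 + 3/8 + 13/24 − 1/8 − 1/8 − 5/24 − 1/8 − 1/6 − 5/24 + 1/24 + 1/12 + 1/12 + 1/12 − 1/24 = 23/24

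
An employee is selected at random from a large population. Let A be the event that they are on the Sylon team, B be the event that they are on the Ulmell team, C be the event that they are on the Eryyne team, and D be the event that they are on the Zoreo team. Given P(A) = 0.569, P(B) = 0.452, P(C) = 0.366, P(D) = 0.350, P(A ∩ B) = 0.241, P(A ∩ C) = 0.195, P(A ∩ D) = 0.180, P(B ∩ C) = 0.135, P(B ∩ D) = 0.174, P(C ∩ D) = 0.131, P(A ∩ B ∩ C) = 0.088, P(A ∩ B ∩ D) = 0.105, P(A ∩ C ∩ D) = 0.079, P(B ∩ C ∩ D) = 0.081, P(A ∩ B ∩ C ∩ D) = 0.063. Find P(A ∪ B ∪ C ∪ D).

0.971

Apply inclusion-exclusion:
P(A ∪ B ∪ C ∪ D) = 0.569 + 0.452 + 0.366 + 0.350 − 0.241 − 0.195 − 0.180 − 0.135 − 0.174 − 0.131 + 0.088 + 0.105 + 0.079 + 0.081 − 0.063 = 0.971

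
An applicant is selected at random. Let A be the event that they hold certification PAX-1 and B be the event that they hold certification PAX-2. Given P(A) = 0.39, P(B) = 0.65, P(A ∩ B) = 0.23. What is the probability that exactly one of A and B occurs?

0.58

P(exactly one) = 0.39 + 0.65 − 2·0.23 = 0.58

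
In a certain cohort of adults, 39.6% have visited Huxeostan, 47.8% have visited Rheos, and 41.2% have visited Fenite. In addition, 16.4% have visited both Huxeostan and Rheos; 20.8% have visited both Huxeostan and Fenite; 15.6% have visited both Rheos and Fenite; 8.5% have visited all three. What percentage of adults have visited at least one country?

By inclusion-exclusion,
P(at least one) = 39.6 + 47.8 + 41.2 − 16.4 − 20.8 − 15.6 + 8.5 = 84.3%

84.3%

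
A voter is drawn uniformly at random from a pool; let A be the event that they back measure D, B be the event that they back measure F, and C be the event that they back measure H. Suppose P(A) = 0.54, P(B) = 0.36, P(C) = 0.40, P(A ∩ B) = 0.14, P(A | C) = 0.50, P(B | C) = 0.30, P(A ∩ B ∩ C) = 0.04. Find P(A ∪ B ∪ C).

P(A ∩ C) = P(C)·P(A|C) = 0.40 × 0.50 = 0.20
P(B ∩ C) = P(C)·P(B|C) = 0.40 × 0.30 = 0.12
Inclusion–exclusion gives
P(A ∪ B ∪ C) = 0.54 + 0.36 + 0.40 − 0.14 − 0.20 − 0.12 + 0.04 = 0.88

0.88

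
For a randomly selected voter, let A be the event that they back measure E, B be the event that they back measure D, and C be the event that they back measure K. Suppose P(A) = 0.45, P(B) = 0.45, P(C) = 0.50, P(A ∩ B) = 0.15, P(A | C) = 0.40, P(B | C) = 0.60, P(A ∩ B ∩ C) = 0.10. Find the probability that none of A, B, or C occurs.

P(A ∩ C) = P(C)·P(A|C) = 0.50 × 0.40 = 0.20
P(B ∩ C) = P(C)·P(B|C) = 0.50 × 0.60 = 0.30
By inclusion-exclusion,
P(A ∪ B ∪ C) = 0.45 + 0.45 + 0.50 − 0.15 − 0.20 − 0.30 + 0.10 = 0.85
P(none) = 1 − 0.85 = 0.15

0.15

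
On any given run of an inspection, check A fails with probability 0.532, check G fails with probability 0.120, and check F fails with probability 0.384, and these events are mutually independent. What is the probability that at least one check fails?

0.74630656

P(none) = (1 − 0.532) × (1 − 0.120) × (1 − 0.384) = 0.468 × 0.880 × 0.616 = 0.25369344
P(at least one) = 1 − 0.25369344 = 0.74630656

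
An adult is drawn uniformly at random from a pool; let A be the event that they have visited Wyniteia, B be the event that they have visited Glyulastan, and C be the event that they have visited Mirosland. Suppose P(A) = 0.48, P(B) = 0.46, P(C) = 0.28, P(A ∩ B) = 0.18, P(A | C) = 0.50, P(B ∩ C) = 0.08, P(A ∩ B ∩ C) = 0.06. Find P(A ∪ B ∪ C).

0.88

P(A ∩ C) = P(C)·P(A|C) = 0.28 × 0.50 = 0.14
P(A ∪ B ∪ C) = 0.48 + 0.46 + 0.28 − 0.18 − 0.14 − 0.08 + 0.06 = 0.88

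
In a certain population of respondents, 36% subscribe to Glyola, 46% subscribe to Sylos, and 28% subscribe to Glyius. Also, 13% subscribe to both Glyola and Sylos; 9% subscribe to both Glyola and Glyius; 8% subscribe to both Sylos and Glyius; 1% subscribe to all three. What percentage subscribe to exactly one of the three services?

53%

By inclusion–exclusion (exactly-one form):
P(exactly one) = 36 + 46 + 28 − 2·13 − 2·9 − 2·8 + 3·1 = 53%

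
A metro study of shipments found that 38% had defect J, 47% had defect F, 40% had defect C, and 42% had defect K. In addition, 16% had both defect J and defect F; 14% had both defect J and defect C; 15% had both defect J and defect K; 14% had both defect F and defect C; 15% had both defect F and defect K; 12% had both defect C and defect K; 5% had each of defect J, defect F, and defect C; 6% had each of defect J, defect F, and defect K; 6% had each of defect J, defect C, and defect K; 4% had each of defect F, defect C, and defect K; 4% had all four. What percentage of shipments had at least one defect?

98%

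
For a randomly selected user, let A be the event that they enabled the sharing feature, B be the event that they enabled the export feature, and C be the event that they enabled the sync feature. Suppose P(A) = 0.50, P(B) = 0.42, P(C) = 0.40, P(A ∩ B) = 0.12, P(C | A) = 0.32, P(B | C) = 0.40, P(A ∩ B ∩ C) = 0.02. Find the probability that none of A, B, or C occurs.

0.10

P(A ∩ C) = P(A)·P(C|A) = 0.50 × 0.32 = 0.16
P(B ∩ C) = P(C)·P(B|C) = 0.40 × 0.40 = 0.16
Inclusion–exclusion gives
P(A ∪ B ∪ C) = 0.50 + 0.42 + 0.40 − 0.12 − 0.16 − 0.16 + 0.02 = 0.90
P(none) = 1 − 0.90 = 0.10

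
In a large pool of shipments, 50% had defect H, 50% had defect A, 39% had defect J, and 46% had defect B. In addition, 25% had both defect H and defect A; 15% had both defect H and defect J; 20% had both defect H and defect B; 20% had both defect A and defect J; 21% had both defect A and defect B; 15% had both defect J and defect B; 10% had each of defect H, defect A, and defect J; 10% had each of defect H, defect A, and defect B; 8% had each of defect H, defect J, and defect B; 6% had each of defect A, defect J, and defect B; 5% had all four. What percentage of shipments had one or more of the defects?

98%

By inclusion-exclusion,
P(≥1) = 50 + 50 + 39 + 46 − 25 − 15 − 20 − 20 − 21 − 15 + 10 + 10 + 8 + 6 − 5 = 98%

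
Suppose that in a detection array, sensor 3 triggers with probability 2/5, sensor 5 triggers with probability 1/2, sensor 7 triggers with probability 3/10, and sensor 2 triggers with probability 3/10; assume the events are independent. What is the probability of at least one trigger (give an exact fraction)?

853/1000

P(none) = (1 − 2/5) × (1 − 1/2) × (1 − 3/10) × (1 − 3/10) = 3/5 × 1/2 × 7/10 × 7/10 = 147/1000
P(at least one) = 1 − 147/1000 = 853/1000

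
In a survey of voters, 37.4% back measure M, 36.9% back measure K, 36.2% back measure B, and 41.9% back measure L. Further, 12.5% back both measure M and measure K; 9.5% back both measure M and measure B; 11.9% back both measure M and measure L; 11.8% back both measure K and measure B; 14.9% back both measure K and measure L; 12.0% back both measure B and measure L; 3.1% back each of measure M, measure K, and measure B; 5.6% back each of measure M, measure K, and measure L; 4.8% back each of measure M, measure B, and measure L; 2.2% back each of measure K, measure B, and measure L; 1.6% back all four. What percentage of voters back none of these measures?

By inclusion-exclusion,
P(≥1) = 37.4 + 36.9 + 36.2 + 41.9 − 12.5 − 9.5 − 11.9 − 11.8 − 14.9 − 12.0 + 3.1 + 5.6 + 4.8 + 2.2 − 1.6 = 93.9%
P(none) = 100% − 93.9% = 6.1%

6.1%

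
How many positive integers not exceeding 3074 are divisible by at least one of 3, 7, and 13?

1453

⌊3074/3⌋ + ⌊3074/7⌋ + ⌊3074/13⌋ − ⌊3074/21⌋ − ⌊3074/39⌋ − ⌊3074/91⌋ + ⌊3074/273⌋ = 1024 + 439 + 236 − 146 − 78 − 33 + 11 = 1453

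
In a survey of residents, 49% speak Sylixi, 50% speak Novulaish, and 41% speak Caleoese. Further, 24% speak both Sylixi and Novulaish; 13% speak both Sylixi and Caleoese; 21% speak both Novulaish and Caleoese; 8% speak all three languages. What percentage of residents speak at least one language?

P(at least one) = 49 + 50 + 41 − 24 − 13 − 21 + 8 = 90%

90%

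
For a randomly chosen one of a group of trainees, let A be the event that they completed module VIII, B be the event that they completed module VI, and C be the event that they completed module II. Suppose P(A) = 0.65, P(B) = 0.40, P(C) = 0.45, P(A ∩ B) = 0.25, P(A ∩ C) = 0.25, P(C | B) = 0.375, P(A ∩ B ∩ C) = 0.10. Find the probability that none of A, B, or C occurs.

0.05

P(B ∩ C) = P(B)·P(C|B) = 0.40 × 0.375 = 0.15
Using inclusion–exclusion:
P(A ∪ B ∪ C) = 0.65 + 0.40 + 0.45 − 0.25 − 0.25 − 0.15 + 0.10 = 0.95
P(none) = 1 − 0.95 = 0.05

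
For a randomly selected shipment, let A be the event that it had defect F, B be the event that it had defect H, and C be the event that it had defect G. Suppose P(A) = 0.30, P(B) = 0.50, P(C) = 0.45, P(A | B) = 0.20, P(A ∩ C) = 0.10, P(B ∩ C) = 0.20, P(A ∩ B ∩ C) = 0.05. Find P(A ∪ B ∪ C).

0.90

P(A ∩ B) = P(B)·P(A|B) = 0.50 × 0.20 = 0.10
P(A ∪ B ∪ C) = 0.30 + 0.50 + 0.45 − 0.10 − 0.10 − 0.20 + 0.05 = 0.90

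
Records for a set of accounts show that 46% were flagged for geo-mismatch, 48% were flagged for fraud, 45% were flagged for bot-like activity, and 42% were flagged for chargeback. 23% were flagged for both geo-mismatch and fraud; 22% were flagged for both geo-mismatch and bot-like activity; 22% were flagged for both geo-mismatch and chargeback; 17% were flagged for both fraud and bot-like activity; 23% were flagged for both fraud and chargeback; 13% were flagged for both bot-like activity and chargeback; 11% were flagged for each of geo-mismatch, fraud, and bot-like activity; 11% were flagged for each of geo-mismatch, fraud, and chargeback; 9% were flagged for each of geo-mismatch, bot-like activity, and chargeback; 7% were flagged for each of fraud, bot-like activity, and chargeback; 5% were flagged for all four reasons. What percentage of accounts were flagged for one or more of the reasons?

P(at least one) = 46 + 48 + 45 + 42 − 23 − 22 − 22 − 17 − 23 − 13 + 11 + 11 + 9 + 7 − 5 = 94%

94%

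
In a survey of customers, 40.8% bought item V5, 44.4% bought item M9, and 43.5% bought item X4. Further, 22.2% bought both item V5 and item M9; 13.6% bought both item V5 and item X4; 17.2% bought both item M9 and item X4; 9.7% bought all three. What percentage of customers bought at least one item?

85.4%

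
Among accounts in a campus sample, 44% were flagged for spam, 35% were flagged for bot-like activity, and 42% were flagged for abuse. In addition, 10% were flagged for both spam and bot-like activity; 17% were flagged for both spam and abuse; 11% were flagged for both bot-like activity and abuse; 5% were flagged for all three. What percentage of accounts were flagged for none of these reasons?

By inclusion-exclusion,
P(at least one) = 44 + 35 + 42 − 10 − 17 − 11 + 5 = 88%
P(none) = 100% − 88% = 12%

12%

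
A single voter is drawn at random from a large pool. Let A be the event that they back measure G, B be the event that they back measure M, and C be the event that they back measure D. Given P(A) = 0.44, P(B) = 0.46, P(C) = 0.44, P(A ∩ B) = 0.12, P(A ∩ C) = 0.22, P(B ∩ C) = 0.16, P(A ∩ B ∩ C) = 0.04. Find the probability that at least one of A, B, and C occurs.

0.88

Using inclusion–exclusion:
P(A ∪ B ∪ C) = 0.44 + 0.46 + 0.44 − 0.12 − 0.22 − 0.16 + 0.04 = 0.88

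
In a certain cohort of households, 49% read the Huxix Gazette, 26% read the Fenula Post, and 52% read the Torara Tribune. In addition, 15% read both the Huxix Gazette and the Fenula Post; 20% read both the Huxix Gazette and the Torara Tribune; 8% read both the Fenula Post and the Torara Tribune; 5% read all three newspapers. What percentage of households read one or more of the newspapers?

89%

By inclusion-exclusion,
P(≥1) = 49 + 26 + 52 − 15 − 20 − 8 + 5 = 89%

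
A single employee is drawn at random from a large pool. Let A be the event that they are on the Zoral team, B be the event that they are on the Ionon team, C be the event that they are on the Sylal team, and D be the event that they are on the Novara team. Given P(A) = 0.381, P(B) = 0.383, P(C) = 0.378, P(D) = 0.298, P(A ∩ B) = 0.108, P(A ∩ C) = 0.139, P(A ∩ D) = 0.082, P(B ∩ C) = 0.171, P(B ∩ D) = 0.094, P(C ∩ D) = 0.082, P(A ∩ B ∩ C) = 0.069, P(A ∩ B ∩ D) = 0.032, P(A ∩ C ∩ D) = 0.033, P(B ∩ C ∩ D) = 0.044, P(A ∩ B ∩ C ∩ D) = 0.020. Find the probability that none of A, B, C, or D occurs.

0.078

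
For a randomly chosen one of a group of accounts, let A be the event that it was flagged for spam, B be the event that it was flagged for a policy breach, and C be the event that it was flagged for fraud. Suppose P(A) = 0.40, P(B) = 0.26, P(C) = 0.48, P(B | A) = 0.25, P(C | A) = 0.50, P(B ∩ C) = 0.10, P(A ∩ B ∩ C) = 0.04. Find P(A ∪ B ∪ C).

0.78

P(A ∩ B) = P(A)·P(B|A) = 0.40 × 0.25 = 0.10
P(A ∩ C) = P(A)·P(C|A) = 0.40 × 0.50 = 0.20
P(A ∪ B ∪ C) = 0.40 + 0.26 + 0.48 − 0.10 − 0.20 − 0.10 + 0.04 = 0.78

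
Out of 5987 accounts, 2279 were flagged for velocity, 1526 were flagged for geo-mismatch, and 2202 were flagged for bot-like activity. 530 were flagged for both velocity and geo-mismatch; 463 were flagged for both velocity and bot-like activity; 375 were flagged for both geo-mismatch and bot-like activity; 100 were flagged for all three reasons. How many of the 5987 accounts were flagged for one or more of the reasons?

By inclusion-exclusion,
N(≥1) = 2279 + 1526 + 2202 − 530 − 463 − 375 + 100 = 4739

4739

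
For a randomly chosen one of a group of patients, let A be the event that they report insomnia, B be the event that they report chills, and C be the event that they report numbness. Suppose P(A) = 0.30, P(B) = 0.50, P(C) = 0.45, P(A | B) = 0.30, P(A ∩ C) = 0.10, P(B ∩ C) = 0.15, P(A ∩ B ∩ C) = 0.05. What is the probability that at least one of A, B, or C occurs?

P(A ∩ B) = P(B)·P(A|B) = 0.50 × 0.30 = 0.15
By inclusion–exclusion:
P(A ∪ B ∪ C) = 0.30 + 0.50 + 0.45 − 0.15 − 0.10 − 0.15 + 0.05 = 0.90

0.90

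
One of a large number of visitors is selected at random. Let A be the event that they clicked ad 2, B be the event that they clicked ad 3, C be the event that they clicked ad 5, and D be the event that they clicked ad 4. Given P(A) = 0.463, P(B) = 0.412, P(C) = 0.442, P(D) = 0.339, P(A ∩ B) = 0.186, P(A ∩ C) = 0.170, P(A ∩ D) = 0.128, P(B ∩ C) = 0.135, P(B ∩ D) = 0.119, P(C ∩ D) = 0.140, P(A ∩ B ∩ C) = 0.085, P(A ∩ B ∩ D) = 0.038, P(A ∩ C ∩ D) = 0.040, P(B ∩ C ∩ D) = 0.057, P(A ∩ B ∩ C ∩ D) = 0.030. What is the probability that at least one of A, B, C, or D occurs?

By inclusion-exclusion,
P(A ∪ B ∪ C ∪ D) = 0.463 + 0.412 + 0.442 + 0.339 − 0.186 − 0.170 − 0.128 − 0.135 − 0.119 − 0.140 + 0.085 + 0.038 + 0.040 + 0.057 − 0.030 = 0.968

0.968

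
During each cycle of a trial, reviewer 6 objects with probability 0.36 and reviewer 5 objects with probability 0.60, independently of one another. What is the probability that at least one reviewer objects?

0.744

Since the events are independent, P(none) is the product of the individual non-occurrence probabilities.
P(none) = (1 − 0.36) × (1 − 0.60) = 0.64 × 0.40 = 0.256
P(at least one) = 1 − 0.256 = 0.744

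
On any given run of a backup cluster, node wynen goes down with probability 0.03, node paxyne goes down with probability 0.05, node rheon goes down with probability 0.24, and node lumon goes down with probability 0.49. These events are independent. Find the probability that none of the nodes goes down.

P(none) = (1 − 0.03) × (1 − 0.05) × (1 − 0.24) × (1 − 0.49) = 0.97 × 0.95 × 0.76 × 0.51 = 0.3571734

0.3571734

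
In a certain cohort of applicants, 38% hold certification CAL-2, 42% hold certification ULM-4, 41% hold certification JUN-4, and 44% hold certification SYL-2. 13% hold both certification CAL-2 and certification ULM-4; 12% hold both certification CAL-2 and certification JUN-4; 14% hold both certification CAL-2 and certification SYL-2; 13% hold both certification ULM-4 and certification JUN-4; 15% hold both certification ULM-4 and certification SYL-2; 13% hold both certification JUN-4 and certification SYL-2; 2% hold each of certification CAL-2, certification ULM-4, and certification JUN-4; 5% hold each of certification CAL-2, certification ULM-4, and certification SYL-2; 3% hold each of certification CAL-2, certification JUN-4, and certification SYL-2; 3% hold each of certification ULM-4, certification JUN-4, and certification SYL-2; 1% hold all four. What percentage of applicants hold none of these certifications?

By inclusion-exclusion,
P(union) = 38 + 42 + 41 + 44 − 13 − 12 − 14 − 13 − 15 − 13 + 2 + 5 + 3 + 3 − 1 = 97%
P(none) = 100% − 97% = 3%

3%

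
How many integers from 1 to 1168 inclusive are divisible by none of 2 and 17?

By inclusion-exclusion,
584 + 68 − 34 = 618
1168 − 618 = 550

550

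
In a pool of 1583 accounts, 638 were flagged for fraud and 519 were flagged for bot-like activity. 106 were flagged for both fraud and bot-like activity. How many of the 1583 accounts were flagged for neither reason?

Inclusion–exclusion gives
N(≥1) = 638 + 519 − 106 = 1051
None: 1583 − 1051 = 532

532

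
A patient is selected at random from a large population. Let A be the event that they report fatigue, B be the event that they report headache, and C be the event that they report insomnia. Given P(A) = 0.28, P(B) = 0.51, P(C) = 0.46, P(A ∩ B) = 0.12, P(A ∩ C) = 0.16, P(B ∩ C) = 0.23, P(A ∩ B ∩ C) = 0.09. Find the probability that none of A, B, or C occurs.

By inclusion-exclusion,
P(A ∪ B ∪ C) = 0.28 + 0.51 + 0.46 − 0.12 − 0.16 − 0.23 + 0.09 = 0.83
P(none) = 1 − 0.83 = 0.17

0.17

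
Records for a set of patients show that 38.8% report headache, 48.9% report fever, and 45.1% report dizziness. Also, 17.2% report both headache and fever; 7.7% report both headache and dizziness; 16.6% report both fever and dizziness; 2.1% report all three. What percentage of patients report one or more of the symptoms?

93.4%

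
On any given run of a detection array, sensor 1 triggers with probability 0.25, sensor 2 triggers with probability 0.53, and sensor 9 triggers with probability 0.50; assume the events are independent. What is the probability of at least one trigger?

0.82375

P(none) = (1 − 0.25) × (1 − 0.53) × (1 − 0.50) = 0.75 × 0.47 × 0.50 = 0.17625
P(at least one) = 1 − 0.17625 = 0.82375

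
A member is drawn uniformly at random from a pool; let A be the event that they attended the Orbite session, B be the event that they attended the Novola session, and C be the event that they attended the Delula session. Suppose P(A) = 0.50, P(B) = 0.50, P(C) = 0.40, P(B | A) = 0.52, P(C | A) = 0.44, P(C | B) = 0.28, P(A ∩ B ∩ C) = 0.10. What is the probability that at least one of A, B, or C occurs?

0.88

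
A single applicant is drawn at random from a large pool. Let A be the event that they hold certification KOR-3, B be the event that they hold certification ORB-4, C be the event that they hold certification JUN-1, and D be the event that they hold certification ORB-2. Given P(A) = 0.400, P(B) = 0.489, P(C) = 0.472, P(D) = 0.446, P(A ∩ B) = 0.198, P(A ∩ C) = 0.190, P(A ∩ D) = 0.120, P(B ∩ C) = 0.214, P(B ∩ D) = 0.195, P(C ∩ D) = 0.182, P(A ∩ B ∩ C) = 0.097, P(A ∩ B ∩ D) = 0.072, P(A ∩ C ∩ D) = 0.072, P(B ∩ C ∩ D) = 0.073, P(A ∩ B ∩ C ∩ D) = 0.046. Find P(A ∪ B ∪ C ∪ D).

0.976

P(A ∪ B ∪ C ∪ D) = 0.400 + 0.489 + 0.472 + 0.446 − 0.198 − 0.190 − 0.120 − 0.214 − 0.195 − 0.182 + 0.097 + 0.072 + 0.072 + 0.073 − 0.046 = 0.976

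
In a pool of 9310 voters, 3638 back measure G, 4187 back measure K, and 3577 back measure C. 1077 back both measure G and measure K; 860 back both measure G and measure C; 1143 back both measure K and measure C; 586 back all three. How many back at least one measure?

8908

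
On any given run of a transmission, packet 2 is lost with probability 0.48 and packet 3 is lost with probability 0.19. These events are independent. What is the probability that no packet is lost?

P(none) = (1 − 0.48) × (1 − 0.19) = 0.52 × 0.81 = 0.4212

0.4212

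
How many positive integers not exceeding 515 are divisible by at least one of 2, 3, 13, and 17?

365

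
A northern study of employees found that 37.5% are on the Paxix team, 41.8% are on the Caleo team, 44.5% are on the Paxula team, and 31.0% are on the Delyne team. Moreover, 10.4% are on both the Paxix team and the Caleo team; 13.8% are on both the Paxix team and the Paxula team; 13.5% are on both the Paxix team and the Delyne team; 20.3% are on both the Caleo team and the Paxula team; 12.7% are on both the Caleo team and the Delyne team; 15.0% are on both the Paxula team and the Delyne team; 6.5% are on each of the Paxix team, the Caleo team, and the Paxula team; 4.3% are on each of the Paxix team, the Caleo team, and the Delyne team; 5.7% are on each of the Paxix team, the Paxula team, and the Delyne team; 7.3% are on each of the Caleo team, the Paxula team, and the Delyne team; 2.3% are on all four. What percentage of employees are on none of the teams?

9.4%

P(at least one) = 37.5 + 41.8 + 44.5 + 31.0 − 10.4 − 13.8 − 13.5 − 20.3 − 12.7 − 15.0 + 6.5 + 4.3 + 5.7 + 7.3 − 2.3 = 90.6%
P(none) = 100% − 90.6% = 9.4%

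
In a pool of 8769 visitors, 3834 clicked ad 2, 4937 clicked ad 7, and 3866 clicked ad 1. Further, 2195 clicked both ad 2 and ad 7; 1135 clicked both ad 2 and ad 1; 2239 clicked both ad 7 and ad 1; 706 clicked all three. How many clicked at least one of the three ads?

7774

N(≥1) = 3834 + 4937 + 3866 − 2195 − 1135 − 2239 + 706 = 7774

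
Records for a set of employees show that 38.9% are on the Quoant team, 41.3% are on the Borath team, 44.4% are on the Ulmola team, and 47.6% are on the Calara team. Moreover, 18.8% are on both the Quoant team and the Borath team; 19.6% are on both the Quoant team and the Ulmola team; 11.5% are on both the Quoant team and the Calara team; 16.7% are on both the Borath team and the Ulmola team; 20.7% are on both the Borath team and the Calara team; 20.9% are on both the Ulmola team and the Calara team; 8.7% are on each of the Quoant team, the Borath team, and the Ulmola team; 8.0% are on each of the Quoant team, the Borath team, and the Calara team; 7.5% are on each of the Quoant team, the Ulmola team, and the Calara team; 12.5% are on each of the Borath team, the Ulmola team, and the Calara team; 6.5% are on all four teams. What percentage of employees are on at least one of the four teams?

By inclusion–exclusion:
P(union) = 38.9 + 41.3 + 44.4 + 47.6 − 18.8 − 19.6 − 11.5 − 16.7 − 20.7 − 20.9 + 8.7 + 8.0 + 7.5 + 12.5 − 6.5 = 94.2%

94.2%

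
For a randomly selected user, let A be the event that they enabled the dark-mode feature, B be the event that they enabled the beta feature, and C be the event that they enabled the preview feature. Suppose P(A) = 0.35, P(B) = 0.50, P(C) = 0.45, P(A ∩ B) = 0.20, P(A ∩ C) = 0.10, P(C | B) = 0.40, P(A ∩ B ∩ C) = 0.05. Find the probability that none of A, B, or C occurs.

0.15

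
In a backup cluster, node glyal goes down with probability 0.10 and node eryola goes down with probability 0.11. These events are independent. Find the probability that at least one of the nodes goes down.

P(none) = (1 − 0.10) × (1 − 0.11) = 0.90 × 0.89 = 0.801
P(at least one) = 1 − 0.801 = 0.199

0.199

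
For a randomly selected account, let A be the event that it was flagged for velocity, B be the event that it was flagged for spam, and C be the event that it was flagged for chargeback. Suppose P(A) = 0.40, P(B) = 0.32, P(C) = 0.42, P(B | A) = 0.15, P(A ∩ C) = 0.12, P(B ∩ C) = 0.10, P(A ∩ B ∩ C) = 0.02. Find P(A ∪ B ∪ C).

0.88

P(A ∩ B) = P(A)·P(B|A) = 0.40 × 0.15 = 0.06
P(A ∪ B ∪ C) = 0.40 + 0.32 + 0.42 − 0.06 − 0.12 − 0.10 + 0.02 = 0.88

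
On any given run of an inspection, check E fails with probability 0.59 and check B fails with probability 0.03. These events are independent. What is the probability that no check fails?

0.3977

Independence gives P(none) = ∏(1 − pᵢ).
P(none) = (1 − 0.59) × (1 − 0.03) = 0.41 × 0.97 = 0.3977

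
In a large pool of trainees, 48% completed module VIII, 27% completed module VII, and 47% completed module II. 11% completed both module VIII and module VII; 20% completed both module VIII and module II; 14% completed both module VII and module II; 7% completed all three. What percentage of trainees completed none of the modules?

16%

Using inclusion–exclusion:
P(at least one) = 48 + 27 + 47 − 11 − 20 − 14 + 7 = 84%
P(none) = 100% − 84% = 16%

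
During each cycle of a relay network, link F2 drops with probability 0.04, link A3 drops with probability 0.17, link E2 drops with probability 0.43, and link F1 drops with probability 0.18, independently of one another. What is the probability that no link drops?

P(none) = (1 − 0.04) × (1 − 0.17) × (1 − 0.43) × (1 − 0.18) = 0.96 × 0.83 × 0.57 × 0.82 = 0.37242432

0.37242432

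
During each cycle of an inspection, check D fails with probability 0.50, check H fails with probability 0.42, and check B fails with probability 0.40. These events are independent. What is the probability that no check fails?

P(none) = (1 − 0.50) × (1 − 0.42) × (1 − 0.40) = 0.50 × 0.58 × 0.60 = 0.174

0.174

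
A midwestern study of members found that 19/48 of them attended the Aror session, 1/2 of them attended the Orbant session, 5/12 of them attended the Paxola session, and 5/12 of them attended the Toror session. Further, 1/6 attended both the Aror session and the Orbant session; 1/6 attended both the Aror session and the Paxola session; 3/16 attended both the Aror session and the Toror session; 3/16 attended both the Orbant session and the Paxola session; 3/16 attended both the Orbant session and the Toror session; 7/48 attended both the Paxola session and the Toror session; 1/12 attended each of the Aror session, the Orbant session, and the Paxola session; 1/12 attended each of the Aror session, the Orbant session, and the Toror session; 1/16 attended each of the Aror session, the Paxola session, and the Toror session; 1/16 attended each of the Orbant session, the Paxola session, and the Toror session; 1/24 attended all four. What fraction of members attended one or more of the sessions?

15/16

Apply inclusion-exclusion:
P(≥1) = 19/48 + 1/2 + 5/12 + 5/12 − 1/6 − 1/6 − 3/16 − 3/16 − 3/16 − 7/48 + 1/12 + 1/12 + 1/16 + 1/16 − 1/24 = 15/16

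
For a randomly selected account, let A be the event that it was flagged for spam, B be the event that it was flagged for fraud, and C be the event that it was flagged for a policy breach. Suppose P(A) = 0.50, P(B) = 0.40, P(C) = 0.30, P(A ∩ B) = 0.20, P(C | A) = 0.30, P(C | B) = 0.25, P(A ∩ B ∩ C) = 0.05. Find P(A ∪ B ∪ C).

0.80

P(A ∩ C) = P(A)·P(C|A) = 0.50 × 0.30 = 0.15
P(B ∩ C) = P(B)·P(C|B) = 0.40 × 0.25 = 0.10
Inclusion–exclusion gives
P(A ∪ B ∪ C) = 0.50 + 0.40 + 0.30 − 0.20 − 0.15 − 0.10 + 0.05 = 0.80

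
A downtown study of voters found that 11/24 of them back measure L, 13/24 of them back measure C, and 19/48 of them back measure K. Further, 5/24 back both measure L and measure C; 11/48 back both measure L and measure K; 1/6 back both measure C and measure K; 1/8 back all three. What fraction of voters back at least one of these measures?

11/12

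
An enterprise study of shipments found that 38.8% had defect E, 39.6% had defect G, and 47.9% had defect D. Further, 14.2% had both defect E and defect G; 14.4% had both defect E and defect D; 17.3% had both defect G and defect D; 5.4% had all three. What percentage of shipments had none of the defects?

14.2%

P(union) = 38.8 + 39.6 + 47.9 − 14.2 − 14.4 − 17.3 + 5.4 = 85.8%
P(none) = 100% − 85.8% = 14.2%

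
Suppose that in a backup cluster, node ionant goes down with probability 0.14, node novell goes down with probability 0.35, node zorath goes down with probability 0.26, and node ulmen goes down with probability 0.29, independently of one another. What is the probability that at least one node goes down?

Independence gives P(none) = ∏(1 − pᵢ).
P(none) = (1 − 0.14) × (1 − 0.35) × (1 − 0.26) × (1 − 0.29) = 0.86 × 0.65 × 0.74 × 0.71 = 0.2936986
P(at least one) = 1 − 0.2936986 = 0.7063014

0.7063014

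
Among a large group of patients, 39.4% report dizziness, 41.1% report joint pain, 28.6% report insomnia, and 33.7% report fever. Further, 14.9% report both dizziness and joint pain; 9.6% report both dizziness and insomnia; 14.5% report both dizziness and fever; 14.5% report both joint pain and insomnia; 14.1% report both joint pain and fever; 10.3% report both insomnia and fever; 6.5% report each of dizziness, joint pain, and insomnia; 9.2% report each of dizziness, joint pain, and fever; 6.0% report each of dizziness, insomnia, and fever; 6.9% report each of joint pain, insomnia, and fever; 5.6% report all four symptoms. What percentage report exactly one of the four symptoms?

50.4%

Using the inclusion–exclusion count for exactly one event:
P(exactly one) = 39.4 + 41.1 + 28.6 + 33.7 − 2·14.9 − 2·9.6 − 2·14.5 − 2·14.5 − 2·14.1 − 2·10.3 + 3·6.5 + 3·9.2 + 3·6.0 + 3·6.9 − 4·5.6 = 50.4%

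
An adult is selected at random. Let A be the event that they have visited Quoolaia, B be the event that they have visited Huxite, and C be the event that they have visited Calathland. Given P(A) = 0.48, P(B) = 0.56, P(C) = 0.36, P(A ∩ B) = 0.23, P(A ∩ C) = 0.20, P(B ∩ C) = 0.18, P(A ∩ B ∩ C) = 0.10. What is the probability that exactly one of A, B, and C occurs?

P(exactly one) = 0.48 + 0.56 + 0.36 − 2·0.23 − 2·0.20 − 2·0.18 + 3·0.10 = 0.48

0.48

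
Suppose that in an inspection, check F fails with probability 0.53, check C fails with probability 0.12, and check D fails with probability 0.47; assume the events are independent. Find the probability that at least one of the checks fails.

0.780792

Since the events are independent, P(none) is the product of the individual non-occurrence probabilities.
P(none) = (1 − 0.53) × (1 − 0.12) × (1 − 0.47) = 0.47 × 0.88 × 0.53 = 0.219208
P(at least one) = 1 − 0.219208 = 0.780792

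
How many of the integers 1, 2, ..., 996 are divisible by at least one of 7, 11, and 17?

265

⌊996/7⌋ + ⌊996/11⌋ + ⌊996/17⌋ − ⌊996/77⌋ − ⌊996/119⌋ − ⌊996/187⌋ + ⌊996/1309⌋ = 142 + 90 + 58 − 12 − 8 − 5 + 0 = 265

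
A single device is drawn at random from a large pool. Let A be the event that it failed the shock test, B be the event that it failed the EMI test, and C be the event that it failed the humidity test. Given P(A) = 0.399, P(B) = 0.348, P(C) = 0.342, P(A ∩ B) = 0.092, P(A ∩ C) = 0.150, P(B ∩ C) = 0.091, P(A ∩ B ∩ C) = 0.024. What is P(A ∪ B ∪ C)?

P(A ∪ B ∪ C) = 0.399 + 0.348 + 0.342 − 0.092 − 0.150 − 0.091 + 0.024 = 0.780

0.780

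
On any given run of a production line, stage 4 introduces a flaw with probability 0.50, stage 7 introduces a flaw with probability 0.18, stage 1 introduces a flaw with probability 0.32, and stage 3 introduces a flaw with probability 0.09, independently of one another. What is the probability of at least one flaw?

P(none) = (1 − 0.50) × (1 − 0.18) × (1 − 0.32) × (1 − 0.09) = 0.50 × 0.82 × 0.68 × 0.91 = 0.253708
P(at least one) = 1 − 0.253708 = 0.746292

0.746292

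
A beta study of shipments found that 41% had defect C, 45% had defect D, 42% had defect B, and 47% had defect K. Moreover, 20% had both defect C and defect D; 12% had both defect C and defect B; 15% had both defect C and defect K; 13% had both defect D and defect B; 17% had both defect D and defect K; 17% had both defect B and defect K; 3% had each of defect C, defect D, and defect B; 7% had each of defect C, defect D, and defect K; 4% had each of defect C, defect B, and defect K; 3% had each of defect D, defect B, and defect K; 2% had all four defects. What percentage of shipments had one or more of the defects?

P(≥1) = 41 + 45 + 42 + 47 − 20 − 12 − 15 − 13 − 17 − 17 + 3 + 7 + 4 + 3 − 2 = 96%

96%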